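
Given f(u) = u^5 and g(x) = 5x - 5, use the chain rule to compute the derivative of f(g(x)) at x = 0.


Using the chain rule: (f(g(x)))' = f'(g(x)) * g'(x)
First, find g(0):
g(0) = 5 * 0 - 5 = -5
Next, f'(u) = 5u^4
And g'(x) = 5
So f'(g(0)) * g'(0)
= 5 * (-5)^4 * 5
= 5 * 625 * 5
= 15625

15625


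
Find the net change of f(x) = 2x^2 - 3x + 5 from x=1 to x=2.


Net change = f(b) - f(a)
f(x) = 2x^2 - 3x + 5
Compute f(2):
f(2) = 2 * 2^2 - 3 * 2 + 5
= 8 - 6 + 5
= 7
Compute f(1):
f(1) = 2 * 1^2 - 3 * 1 + 5
= 2 - 3 + 5
= 4
Net change = 7 - 4 = 3

3


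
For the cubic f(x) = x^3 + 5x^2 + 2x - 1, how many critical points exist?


Find where f'(x) = 0:
f(x) = x^3 + 5x^2 + 2x - 1
f'(x) = 3x^2 + 10x + 2
This is a quadratic in x. Use the discriminant to count real roots.
Discriminant = (10)^2 - 4 * 3 * 2
= 100 - 24
= 76
Since discriminant > 0, f'(x) = 0 has 2 real solutions.
Number of critical points: 2

2


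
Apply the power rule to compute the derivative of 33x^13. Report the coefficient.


We apply the power rule: d/dx [ax^n] = a*n * x^(n-1)
d/dx [33x^13]
= 33 * 13 * x^(13-1)
= 429x^12
The coefficient is 429

429


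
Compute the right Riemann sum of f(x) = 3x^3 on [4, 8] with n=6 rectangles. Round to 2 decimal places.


Right Riemann sum uses right endpoints of each subinterval.
Interval: [4, 8], n = 6
dx = (8 - 4) / 6 = 2/3
Right endpoints: [14/3, 16/3, 6, 20/3, 22/3, 8]
f values: [2744/9, 4096/9, 648, 8000/9, 10648/9, 1536]
Sum = dx * (sum of f values)
= 2/3 * 5016
= 3344 = 3344.00

3344.00


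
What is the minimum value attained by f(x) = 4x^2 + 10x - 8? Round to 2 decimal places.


For a quadratic f(x) = ax^2 + bx + c with a > 0, the minimum is at the vertex.
Vertex x-coordinate: x = -b/(2a)
x = -(10) / (2 * 4)
x = -10/8 = -5/4
Substitute back to find the minimum value:
f(-5/4) = 4 * (-5/4)^2 + 10 * (-5/4) - 8
= 25/4 - 25/2 - 8
= -57/4 = -14.25

-14.25


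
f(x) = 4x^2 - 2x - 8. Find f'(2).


Differentiate term by term using power and sum rules:
f(x) = 4x^2 - 2x - 8
f'(x) = 8x - 2
Substitute x = 2:
f'(2) = 8 * 2 - 2
= 16 - 2
= 14

14


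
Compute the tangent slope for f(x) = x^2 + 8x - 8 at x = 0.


The slope of the tangent line equals f'(x) at the point.
f(x) = x^2 + 8x - 8
f'(x) = 2x + 8
At x = 0:
f'(0) = 2 * 0 + 8
= 0 + 8
= 8

8


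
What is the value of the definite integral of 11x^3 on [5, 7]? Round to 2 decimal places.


Find the antiderivative of 11x^3:
F(x) = 11/4 * x^4
Apply the Fundamental Theorem of Calculus:
F(7) - F(5)
= 11/4 * 7^4 - 11/4 * 5^4
= 11/4 * (2401 - 625)
= 11/4 * 1776
= 4884 = 4884.00

4884.00


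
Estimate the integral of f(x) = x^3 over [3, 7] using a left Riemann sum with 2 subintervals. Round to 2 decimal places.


Left Riemann sum uses left endpoints of each subinterval.
Interval: [3, 7], n = 2
dx = (7 - 3) / 2 = 2
Left endpoints: [3, 5]
f values: [27, 125]
Sum = dx * (sum of f values)
= 2 * 152
= 304 = 304.00

304.00


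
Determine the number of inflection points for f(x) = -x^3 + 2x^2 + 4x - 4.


Inflection points occur where f''(x) = 0 and concavity changes.
f(x) = -x^3 + 2x^2 + 4x - 4
f'(x) = -3x^2 + 4x + 4
f''(x) = -6x + 4
Set f''(x) = 0:
-6x + 4 = 0
x = -4 / (-6) = 2/3
Since f''(x) is linear (degree 1), it changes sign at this point.
Therefore there is exactly 1 inflection point.

1


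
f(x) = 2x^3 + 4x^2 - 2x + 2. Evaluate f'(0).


Differentiate f(x) = 2x^3 + 4x^2 - 2x + 2 term by term:
f'(x) = 6x^2 + 8x - 2
Substitute x = 0:
f'(0) = 6 * 0^2 + 8 * 0 - 2
= 0 + 0 - 2
= -2

-2


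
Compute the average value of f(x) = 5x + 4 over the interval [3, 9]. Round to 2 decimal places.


Average value = 1/(b-a) * integral from a to b of f(x) dx
First compute the integral of 5x + 4:
F(x) = (5/2)x^2 + 4x
F(9) = 5/2 * 81 + 4 * 9 = 477/2
F(3) = 5/2 * 9 + 4 * 3 = 69/2
Integral = 477/2 - 69/2 = 204
Average = 204 / (9 - 3) = 204 / 6
= 34 = 34.00

34.00


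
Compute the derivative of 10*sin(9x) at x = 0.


Apply the chain rule to differentiate 10*sin(9x):
d/dx [10*sin(9x)]
= 10 * cos(9x) * d/dx(9x)
= 10 * 9 * cos(9x)
= 90 * cos(9x)
Evaluate at x = 0:
= 90 * cos(0)
= 90 * 1
= 90

90


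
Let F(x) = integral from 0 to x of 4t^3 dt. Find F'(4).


By the Fundamental Theorem of Calculus (Part 1):
If F(x) = integral from 0 to x of f(t) dt, then F'(x) = f(x)
Here f(t) = 4t^3
So F'(x) = 4x^3
Evaluate at x = 4:
F'(4) = 4 * 4^3
= 4 * 64
= 256

256


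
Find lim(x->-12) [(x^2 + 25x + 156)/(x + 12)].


Direct substitution gives 0/0, so we factor the numerator.
Factor: (x^2 + 25x + 156) = (x + 12)(x + 13)
Cancel the common factor (x + 12):
(x^2 + 25x + 156)/(x + 12) = (x + 13)
Now substitute x = -12:
= (-12) - (-13) = 1

1


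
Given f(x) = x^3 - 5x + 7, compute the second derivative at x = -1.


First derivative:
f'(x) = 3x^2 - 5
Second derivative:
f''(x) = 6x
Substitute x = -1:
f''(-1) = 6 * (-1) + 0
= -6 + 0
= -6

-6


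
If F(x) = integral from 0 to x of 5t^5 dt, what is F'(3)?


By the Fundamental Theorem of Calculus (Part 1):
If F(x) = integral from 0 to x of f(t) dt, then F'(x) = f(x)
Here f(t) = 5t^5
So F'(x) = 5x^5
Evaluate at x = 3:
F'(3) = 5 * 3^5
= 5 * 243
= 1215

1215


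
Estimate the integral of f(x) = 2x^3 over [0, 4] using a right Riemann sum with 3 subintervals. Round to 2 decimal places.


Right Riemann sum uses right endpoints of each subinterval.
Interval: [0, 4], n = 3
dx = (4 - 0) / 3 = 4/3
Right endpoints: [4/3, 8/3, 4]
f values: [128/27, 1024/27, 128]
Sum = dx * (sum of f values)
= 4/3 * 512/3
= 2048/9 ≈ 227.56

227.56


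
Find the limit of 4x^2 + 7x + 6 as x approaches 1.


Since polynomials are continuous, we use direct substitution.
lim(x->1) of 4x^2 + 7x + 6
= 4 * 1^2 + 7 * 1 + 6
= 4 + 7 + 6
= 17

17


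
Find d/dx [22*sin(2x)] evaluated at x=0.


Apply the chain rule to differentiate 22*sin(2x):
d/dx [22*sin(2x)]
= 22 * cos(2x) * d/dx(2x)
= 22 * 2 * cos(2x)
= 44 * cos(2x)
Evaluate at x = 0:
= 44 * cos(0)
= 44 * 1
= 44

44


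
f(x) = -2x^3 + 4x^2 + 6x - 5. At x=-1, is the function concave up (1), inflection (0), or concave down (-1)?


Concavity is determined by the sign of f''(x).
f(x) = -2x^3 + 4x^2 + 6x - 5
f'(x) = -6x^2 + 8x + 6
f''(x) = -12x + 8
f''(-1) = -12 * (-1) + 8
= 12 + 8
= 20
Since f''(-1) > 0, the function is concave up (1)

1


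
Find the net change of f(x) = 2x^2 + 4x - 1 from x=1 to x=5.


Net change = f(b) - f(a)
f(x) = 2x^2 + 4x - 1
Compute f(5):
f(5) = 2 * 5^2 + 4 * 5 - 1
= 50 + 20 - 1
= 69
Compute f(1):
f(1) = 2 * 1^2 + 4 * 1 - 1
= 2 + 4 - 1
= 5
Net change = 69 - 5 = 64

64


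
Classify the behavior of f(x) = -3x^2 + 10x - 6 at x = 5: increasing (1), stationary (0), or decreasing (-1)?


Compute f'(x) to determine behavior:
f'(x) = -6x + 10
f'(5) = -6 * 5 + 10
= -30 + 10
= -20
Since f'(5) < 0, the function is decreasing (-1)

-1


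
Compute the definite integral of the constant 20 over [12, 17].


The integral of a constant k over [a, b] equals k * (b - a).
integral from 12 to 17 of 20 dx
= 20 * (17 - 12)
= 20 * 5
= 100

100


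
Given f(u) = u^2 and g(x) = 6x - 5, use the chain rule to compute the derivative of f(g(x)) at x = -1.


Using the chain rule: (f(g(x)))' = f'(g(x)) * g'(x)
First, find g(-1):
g(-1) = 6 * (-1) - 5 = -11
Next, f'(u) = 2u
And g'(x) = 6
So f'(g(-1)) * g'(-1)
= 2 * (-11) * 6
= -132

-132


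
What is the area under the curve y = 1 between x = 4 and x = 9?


The area under a constant function y = 1 is a rectangle.
Width = 9 - 4 = 5
Height = 1
Area = width * height
= 5 * 1
= 5

5


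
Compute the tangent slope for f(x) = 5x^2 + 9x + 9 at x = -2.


The slope of the tangent line equals f'(x) at the point.
f(x) = 5x^2 + 9x + 9
f'(x) = 10x + 9
At x = -2:
f'(-2) = 10 * (-2) + 9
= -20 + 9
= -11

-11


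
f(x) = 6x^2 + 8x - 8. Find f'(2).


Differentiate term by term using power and sum rules:
f(x) = 6x^2 + 8x - 8
f'(x) = 12x + 8
Substitute x = 2:
f'(2) = 12 * 2 + 8
= 24 + 8
= 32

32


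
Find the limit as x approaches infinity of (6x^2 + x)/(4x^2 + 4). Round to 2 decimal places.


For limits at infinity with equal-degree polynomials,
we compare leading coefficients.
Numerator leading term: 6x^2
Denominator leading term: 4x^2
Divide both by x^2:
lim = (6 + 1/x) / (4 + 4/x^2)
As x -> infinity, the 1/x and 1/x^2 terms vanish:
= 6/4 = 3/2 = 1.50

1.50


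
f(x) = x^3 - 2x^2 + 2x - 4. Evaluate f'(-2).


Differentiate f(x) = x^3 - 2x^2 + 2x - 4 term by term:
f'(x) = 3x^2 - 4x + 2
Substitute x = -2:
f'(-2) = 3 * (-2)^2 - 4 * (-2) + 2
= 12 + 8 + 2
= 22

22


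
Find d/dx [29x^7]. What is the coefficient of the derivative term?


We apply the power rule: d/dx [ax^n] = a*n * x^(n-1)
d/dx [29x^7]
= 29 * 7 * x^(7-1)
= 203x^6
The coefficient is 203

203


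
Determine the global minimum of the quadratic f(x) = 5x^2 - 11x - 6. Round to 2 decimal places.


For a quadratic f(x) = ax^2 + bx + c with a > 0, the minimum is at the vertex.
Vertex x-coordinate: x = -b/(2a)
x = -(-11) / (2 * 5)
x = 11/10
Substitute back to find the minimum value:
f(11/10) = 5 * (11/10)^2 - 11 * (11/10) - 6
= 121/20 - 121/10 - 6
= -241/20 = -12.05

-12.05


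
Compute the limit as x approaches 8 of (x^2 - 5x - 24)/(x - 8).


Direct substitution gives 0/0, so we factor the numerator.
Factor: (x^2 - 5x - 24) = (x - 8)(x + 3)
Cancel the common factor (x - 8):
(x^2 - 5x - 24)/(x - 8) = (x + 3)
Now substitute x = 8:
= (8) - (-3) = 11

11


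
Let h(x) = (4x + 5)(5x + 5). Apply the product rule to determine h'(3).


Let u(x) = 4x + 5 and v(x) = 5x + 5
u'(x) = 4
v'(x) = 5
Product rule: h'(x) = u'(x)*v(x) + u(x)*v'(x)
= 4 * (5x + 5) + (4x + 5) * 5
At x = 3:
u(3) = 4 * 3 + 5 = 17
v(3) = 5 * 3 + 5 = 20
h'(3) = 4 * 20 + 17 * 5
= 80 + 85
= 165

165


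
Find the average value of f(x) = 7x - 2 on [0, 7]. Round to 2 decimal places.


Average value = 1/(b-a) * integral from a to b of f(x) dx
First compute the integral of 7x - 2:
F(x) = (7/2)x^2 - 2x
F(7) = 7/2 * 49 - 2 * 7 = 315/2
F(0) = 7/2 * 0 - 2 * 0 = 0
Integral = 315/2 - 0 = 315/2
Average = (315/2) / (7 - 0) = (315/2) / 7
= 45/2 = 22.50

22.50


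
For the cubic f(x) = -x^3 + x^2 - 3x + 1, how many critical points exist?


Find where f'(x) = 0:
f(x) = -x^3 + x^2 - 3x + 1
f'(x) = -3x^2 + 2x - 3
This is a quadratic in x. Use the discriminant to count real roots.
Discriminant = (2)^2 - 4 * (-3) * (-3)
= 4 - 36
= -32
Since discriminant < 0, f'(x) = 0 has no real solutions.
Number of critical points: 0

0


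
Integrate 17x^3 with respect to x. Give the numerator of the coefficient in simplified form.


Apply the power rule for integration:
integral of ax^n dx = a/(n+1) * x^(n+1) + C
integral of 17x^3 dx
= 17/4 * x^4 + C
The coefficient in lowest terms is 17/4, and its numerator is 17

17


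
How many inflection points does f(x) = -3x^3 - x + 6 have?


Inflection points occur where f''(x) = 0 and concavity changes.
f(x) = -3x^3 - x + 6
f'(x) = -9x^2 - 1
f''(x) = -18x
Set f''(x) = 0:
-18x = 0
x = 0 / (-18) = 0
Since f''(x) is linear (degree 1), it changes sign at this point.
Therefore there is exactly 1 inflection point.

1


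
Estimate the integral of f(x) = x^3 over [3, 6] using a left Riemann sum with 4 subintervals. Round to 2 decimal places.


Left Riemann sum uses left endpoints of each subinterval.
Interval: [3, 6], n = 4
dx = (6 - 3) / 4 = 3/4
Left endpoints: [3, 15/4, 9/2, 21/4]
f values: [27, 3375/64, 729/8, 9261/64]
Sum = dx * (sum of f values)
= 3/4 * 5049/16
= 15147/64 ≈ 236.67

236.67


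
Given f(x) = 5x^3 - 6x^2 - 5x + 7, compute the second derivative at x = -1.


First derivative:
f'(x) = 15x^2 - 12x - 5
Second derivative:
f''(x) = 30x - 12
Substitute x = -1:
f''(-1) = 30 * (-1) - 12
= -30 - 12
= -42

-42


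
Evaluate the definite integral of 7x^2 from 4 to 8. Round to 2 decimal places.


Find the antiderivative of 7x^2:
F(x) = 7/3 * x^3
Apply the Fundamental Theorem of Calculus:
F(8) - F(4)
= 7/3 * 8^3 - 7/3 * 4^3
= 7/3 * (512 - 64)
= 7/3 * 448
= 3136/3 ≈ 1045.33

1045.33


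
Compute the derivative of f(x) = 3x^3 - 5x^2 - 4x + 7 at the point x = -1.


Differentiate f(x) = 3x^3 - 5x^2 - 4x + 7 term by term:
f'(x) = 9x^2 - 10x - 4
Substitute x = -1:
f'(-1) = 9 * (-1)^2 - 10 * (-1) - 4
= 9 + 10 - 4
= 15

15


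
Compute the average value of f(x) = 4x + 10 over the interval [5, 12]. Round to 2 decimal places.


Average value = 1/(b-a) * integral from a to b of f(x) dx
First compute the integral of 4x + 10:
F(x) = 2x^2 + 10x
F(12) = 2 * 144 + 10 * 12 = 408
F(5) = 2 * 25 + 10 * 5 = 100
Integral = 408 - 100 = 308
Average = 308 / (12 - 5) = 308 / 7
= 44 = 44.00

44.00


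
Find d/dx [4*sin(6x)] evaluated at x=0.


Apply the chain rule to differentiate 4*sin(6x):
d/dx [4*sin(6x)]
= 4 * cos(6x) * d/dx(6x)
= 4 * 6 * cos(6x)
= 24 * cos(6x)
Evaluate at x = 0:
= 24 * cos(0)
= 24 * 1
= 24

24


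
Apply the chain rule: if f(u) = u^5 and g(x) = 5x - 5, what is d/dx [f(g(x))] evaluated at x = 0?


Using the chain rule: (f(g(x)))' = f'(g(x)) * g'(x)
First, find g(0):
g(0) = 5 * 0 - 5 = -5
Next, f'(u) = 5u^4
And g'(x) = 5
So f'(g(0)) * g'(0)
= 5 * (-5)^4 * 5
= 5 * 625 * 5
= 15625

15625


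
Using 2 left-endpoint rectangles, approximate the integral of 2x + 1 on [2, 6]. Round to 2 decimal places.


Left Riemann sum uses left endpoints of each subinterval.
Interval: [2, 6], n = 2
dx = (6 - 2) / 2 = 2
Left endpoints: [2, 4]
f values: [5, 9]
Sum = dx * (sum of f values)
= 2 * 14
= 28 = 28.00

28.00


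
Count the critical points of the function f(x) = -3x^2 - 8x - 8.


Find where f'(x) = 0:
f'(x) = -6x - 8
Set f'(x) = 0:
-6x - 8 = 0
x = 8 / (-6) = -4/3
This is a linear equation in x, so there is exactly one solution.
Number of critical points: 1

1


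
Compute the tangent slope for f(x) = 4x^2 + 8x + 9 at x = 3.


The slope of the tangent line equals f'(x) at the point.
f(x) = 4x^2 + 8x + 9
f'(x) = 8x + 8
At x = 3:
f'(3) = 8 * 3 + 8
= 24 + 8
= 32

32


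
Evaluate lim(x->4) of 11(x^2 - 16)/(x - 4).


Direct substitution gives 0/0, so we factor the numerator.
Factor: 11(x^2 - 16) = 11 * (x - 4)(x + 4)
Cancel the common factor (x - 4):
11(x^2 - 16)/(x - 4) = 11 * (x + 4)
Now substitute x = 4:
= 11 * (4 + 4) = 88

88


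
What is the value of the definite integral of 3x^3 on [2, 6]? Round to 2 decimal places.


Find the antiderivative of 3x^3:
F(x) = 3/4 * x^4
Apply the Fundamental Theorem of Calculus:
F(6) - F(2)
= 3/4 * 6^4 - 3/4 * 2^4
= 3/4 * (1296 - 16)
= 3/4 * 1280
= 960 = 960.00

960.00


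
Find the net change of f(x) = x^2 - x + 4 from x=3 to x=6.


Net change = f(b) - f(a)
f(x) = x^2 - x + 4
Compute f(6):
f(6) = 1 * 6^2 - 1 * 6 + 4
= 36 - 6 + 4
= 34
Compute f(3):
f(3) = 1 * 3^2 - 1 * 3 + 4
= 9 - 3 + 4
= 10
Net change = 34 - 10 = 24

24


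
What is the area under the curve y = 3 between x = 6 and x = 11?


The area under a constant function y = 3 is a rectangle.
Width = 11 - 6 = 5
Height = 3
Area = width * height
= 5 * 3
= 15

15


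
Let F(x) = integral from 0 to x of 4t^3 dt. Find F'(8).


By the Fundamental Theorem of Calculus (Part 1):
If F(x) = integral from 0 to x of f(t) dt, then F'(x) = f(x)
Here f(t) = 4t^3
So F'(x) = 4x^3
Evaluate at x = 8:
F'(8) = 4 * 8^3
= 4 * 512
= 2048

2048


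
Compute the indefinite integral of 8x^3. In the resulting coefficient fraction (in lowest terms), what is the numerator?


Apply the power rule for integration:
integral of ax^n dx = a/(n+1) * x^(n+1) + C
integral of 8x^3 dx
= 8/4 * x^4 + C
= 2 * x^4 + C
The coefficient in lowest terms is 2 = 2/1, so its numerator is 2

2


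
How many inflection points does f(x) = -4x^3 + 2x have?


Inflection points occur where f''(x) = 0 and concavity changes.
f(x) = -4x^3 + 2x
f'(x) = -12x^2 + 2
f''(x) = -24x
Set f''(x) = 0:
-24x = 0
x = 0 / (-24) = 0
Since f''(x) is linear (degree 1), it changes sign at this point.
Therefore there is exactly 1 inflection point.

1


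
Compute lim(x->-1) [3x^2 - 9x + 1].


Since polynomials are continuous, we use direct substitution.
lim(x->-1) of 3x^2 - 9x + 1
= 3 * (-1)^2 - 9 * (-1) + 1
= 3 + 9 + 1
= 13

13


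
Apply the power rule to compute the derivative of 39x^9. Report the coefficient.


We apply the power rule: d/dx [ax^n] = a*n * x^(n-1)
d/dx [39x^9]
= 39 * 9 * x^(9-1)
= 351x^8
The coefficient is 351

351


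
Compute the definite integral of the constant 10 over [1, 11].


The integral of a constant k over [a, b] equals k * (b - a).
integral from 1 to 11 of 10 dx
= 10 * (11 - 1)
= 10 * 10
= 100

100


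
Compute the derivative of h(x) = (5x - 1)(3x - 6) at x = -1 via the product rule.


Let u(x) = 5x - 1 and v(x) = 3x - 6
u'(x) = 5
v'(x) = 3
Product rule: h'(x) = u'(x)*v(x) + u(x)*v'(x)
= 5 * (3x - 6) + (5x - 1) * 3
At x = -1:
u(-1) = 5 * (-1) - 1 = -6
v(-1) = 3 * (-1) - 6 = -9
h'(-1) = 5 * (-9) + (-6) * 3
= -45 - 18
= -63

-63


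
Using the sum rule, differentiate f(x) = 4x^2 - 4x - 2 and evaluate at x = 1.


Differentiate term by term using power and sum rules:
f(x) = 4x^2 - 4x - 2
f'(x) = 8x - 4
Substitute x = 1:
f'(1) = 8 * 1 - 4
= 8 - 4
= 4

4


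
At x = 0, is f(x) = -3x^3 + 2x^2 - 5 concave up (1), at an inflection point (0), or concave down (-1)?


Concavity is determined by the sign of f''(x).
f(x) = -3x^3 + 2x^2 - 5
f'(x) = -9x^2 + 4x
f''(x) = -18x + 4
f''(0) = -18 * 0 + 4
= 0 + 4
= 4
Since f''(0) > 0, the function is concave up (1)

1


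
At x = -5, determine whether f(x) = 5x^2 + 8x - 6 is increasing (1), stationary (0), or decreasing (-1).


Compute f'(x) to determine behavior:
f'(x) = 10x + 8
f'(-5) = 10 * (-5) + 8
= -50 + 8
= -42
Since f'(-5) < 0, the function is decreasing (-1)

-1


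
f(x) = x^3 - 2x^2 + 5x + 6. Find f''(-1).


First derivative:
f'(x) = 3x^2 - 4x + 5
Second derivative:
f''(x) = 6x - 4
Substitute x = -1:
f''(-1) = 6 * (-1) - 4
= -6 - 4
= -10

-10


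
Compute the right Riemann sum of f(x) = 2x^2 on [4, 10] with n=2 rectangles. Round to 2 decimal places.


Right Riemann sum uses right endpoints of each subinterval.
Interval: [4, 10], n = 2
dx = (10 - 4) / 2 = 3
Right endpoints: [7, 10]
f values: [98, 200]
Sum = dx * (sum of f values)
= 3 * 298
= 894 = 894.00

894.00


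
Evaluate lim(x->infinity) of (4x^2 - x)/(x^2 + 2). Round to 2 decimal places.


For limits at infinity with equal-degree polynomials,
we compare leading coefficients.
Numerator leading term: 4x^2
Denominator leading term: x^2
Divide both by x^2:
lim = (4 - 1/x) / (1 + 2/x^2)
As x -> infinity, the 1/x and 1/x^2 terms vanish:
= 4/1 = 4 = 4.00

4.00


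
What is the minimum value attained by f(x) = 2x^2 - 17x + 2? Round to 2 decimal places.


For a quadratic f(x) = ax^2 + bx + c with a > 0, the minimum is at the vertex.
Vertex x-coordinate: x = -b/(2a)
x = -(-17) / (2 * 2)
x = 17/4
Substitute back to find the minimum value:
f(17/4) = 2 * (17/4)^2 - 17 * (17/4) + 2
= 289/8 - 289/4 + 2
= -273/8 ≈ -34.13

-34.13


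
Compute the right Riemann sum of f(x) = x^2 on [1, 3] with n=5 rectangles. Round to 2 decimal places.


Right Riemann sum uses right endpoints of each subinterval.
Interval: [1, 3], n = 5
dx = (3 - 1) / 5 = 2/5
Right endpoints: [7/5, 9/5, 11/5, 13/5, 3]
f values: [49/25, 81/25, 121/25, 169/25, 9]
Sum = dx * (sum of f values)
= 2/5 * 129/5
= 258/25 = 10.32

10.32


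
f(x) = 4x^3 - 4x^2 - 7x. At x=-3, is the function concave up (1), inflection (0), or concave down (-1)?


Concavity is determined by the sign of f''(x).
f(x) = 4x^3 - 4x^2 - 7x
f'(x) = 12x^2 - 8x - 7
f''(x) = 24x - 8
f''(-3) = 24 * (-3) - 8
= -72 - 8
= -80
Since f''(-3) < 0, the function is concave down (-1)

-1


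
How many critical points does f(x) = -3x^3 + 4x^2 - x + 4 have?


Find where f'(x) = 0:
f(x) = -3x^3 + 4x^2 - x + 4
f'(x) = -9x^2 + 8x - 1
This is a quadratic in x. Use the discriminant to count real roots.
Discriminant = (8)^2 - 4 * (-9) * (-1)
= 64 - 36
= 28
Since discriminant > 0, f'(x) = 0 has 2 real solutions.
Number of critical points: 2

2


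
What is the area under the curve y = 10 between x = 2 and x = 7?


The area under a constant function y = 10 is a rectangle.
Width = 7 - 2 = 5
Height = 10
Area = width * height
= 5 * 10
= 50

50


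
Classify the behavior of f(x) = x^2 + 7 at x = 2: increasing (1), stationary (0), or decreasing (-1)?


Compute f'(x) to determine behavior:
f'(x) = 2x
f'(2) = 2 * 2 + 0
= 4 + 0
= 4
Since f'(2) > 0, the function is increasing (1)

1


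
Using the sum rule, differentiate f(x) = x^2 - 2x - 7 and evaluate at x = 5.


Differentiate term by term using power and sum rules:
f(x) = x^2 - 2x - 7
f'(x) = 2x - 2
Substitute x = 5:
f'(5) = 2 * 5 - 2
= 10 - 2
= 8

8


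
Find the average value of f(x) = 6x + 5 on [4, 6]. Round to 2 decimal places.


Average value = 1/(b-a) * integral from a to b of f(x) dx
First compute the integral of 6x + 5:
F(x) = 3x^2 + 5x
F(6) = 3 * 36 + 5 * 6 = 138
F(4) = 3 * 16 + 5 * 4 = 68
Integral = 138 - 68 = 70
Average = 70 / (6 - 4) = 70 / 2
= 35 = 35.00

35.00


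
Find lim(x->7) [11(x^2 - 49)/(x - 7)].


Direct substitution gives 0/0, so we factor the numerator.
Factor: 11(x^2 - 49) = 11 * (x - 7)(x + 7)
Cancel the common factor (x - 7):
11(x^2 - 49)/(x - 7) = 11 * (x + 7)
Now substitute x = 7:
= 11 * (7 + 7) = 154

154


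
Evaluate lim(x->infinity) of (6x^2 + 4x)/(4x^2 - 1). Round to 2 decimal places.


For limits at infinity with equal-degree polynomials,
we compare leading coefficients.
Numerator leading term: 6x^2
Denominator leading term: 4x^2
Divide both by x^2:
lim = (6 + 4/x) / (4 - 1/x^2)
As x -> infinity, the 1/x and 1/x^2 terms vanish:
= 6/4 = 3/2 = 1.50

1.50


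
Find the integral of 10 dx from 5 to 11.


The integral of a constant k over [a, b] equals k * (b - a).
integral from 5 to 11 of 10 dx
= 10 * (11 - 5)
= 10 * 6
= 60

60


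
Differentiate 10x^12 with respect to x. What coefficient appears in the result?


We apply the power rule: d/dx [ax^n] = a*n * x^(n-1)
d/dx [10x^12]
= 10 * 12 * x^(12-1)
= 120x^11
The coefficient is 120

120


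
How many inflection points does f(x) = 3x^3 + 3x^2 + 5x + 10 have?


Inflection points occur where f''(x) = 0 and concavity changes.
f(x) = 3x^3 + 3x^2 + 5x + 10
f'(x) = 9x^2 + 6x + 5
f''(x) = 18x + 6
Set f''(x) = 0:
18x + 6 = 0
x = -6 / 18 = -1/3
Since f''(x) is linear (degree 1), it changes sign at this point.
Therefore there is exactly 1 inflection point.

1


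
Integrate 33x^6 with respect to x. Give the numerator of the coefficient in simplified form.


Apply the power rule for integration:
integral of ax^n dx = a/(n+1) * x^(n+1) + C
integral of 33x^6 dx
= 33/7 * x^7 + C
The coefficient in lowest terms is 33/7, and its numerator is 33

33


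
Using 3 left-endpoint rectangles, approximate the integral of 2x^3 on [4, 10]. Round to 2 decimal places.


Left Riemann sum uses left endpoints of each subinterval.
Interval: [4, 10], n = 3
dx = (10 - 4) / 3 = 2
Left endpoints: [4, 6, 8]
f values: [128, 432, 1024]
Sum = dx * (sum of f values)
= 2 * 1584
= 3168 = 3168.00

3168.00


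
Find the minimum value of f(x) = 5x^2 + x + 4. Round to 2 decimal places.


For a quadratic f(x) = ax^2 + bx + c with a > 0, the minimum is at the vertex.
Vertex x-coordinate: x = -b/(2a)
x = -(1) / (2 * 5)
x = -1/10
Substitute back to find the minimum value:
f(-1/10) = 5 * (-1/10)^2 + 1 * (-1/10) + 4
= 1/20 - 1/10 + 4
= 79/20 = 3.95

3.95


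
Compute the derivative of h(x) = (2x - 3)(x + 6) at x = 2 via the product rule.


Let u(x) = 2x - 3 and v(x) = x + 6
u'(x) = 2
v'(x) = 1
Product rule: h'(x) = u'(x)*v(x) + u(x)*v'(x)
= 2 * (x + 6) + (2x - 3) * 1
At x = 2:
u(2) = 2 * 2 - 3 = 1
v(2) = 1 * 2 + 6 = 8
h'(2) = 2 * 8 + 1 * 1
= 16 + 1
= 17

17


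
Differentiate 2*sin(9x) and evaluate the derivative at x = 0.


Apply the chain rule to differentiate 2*sin(9x):
d/dx [2*sin(9x)]
= 2 * cos(9x) * d/dx(9x)
= 2 * 9 * cos(9x)
= 18 * cos(9x)
Evaluate at x = 0:
= 18 * cos(0)
= 18 * 1
= 18

18


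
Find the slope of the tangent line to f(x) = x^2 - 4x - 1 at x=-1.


The slope of the tangent line equals f'(x) at the point.
f(x) = x^2 - 4x - 1
f'(x) = 2x - 4
At x = -1:
f'(-1) = 2 * (-1) - 4
= -2 - 4
= -6

-6


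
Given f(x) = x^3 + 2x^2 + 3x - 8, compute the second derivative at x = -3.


First derivative:
f'(x) = 3x^2 + 4x + 3
Second derivative:
f''(x) = 6x + 4
Substitute x = -3:
f''(-3) = 6 * (-3) + 4
= -18 + 4
= -14

-14


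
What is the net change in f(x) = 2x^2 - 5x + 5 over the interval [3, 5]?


Net change = f(b) - f(a)
f(x) = 2x^2 - 5x + 5
Compute f(5):
f(5) = 2 * 5^2 - 5 * 5 + 5
= 50 - 25 + 5
= 30
Compute f(3):
f(3) = 2 * 3^2 - 5 * 3 + 5
= 18 - 15 + 5
= 8
Net change = 30 - 8 = 22

22


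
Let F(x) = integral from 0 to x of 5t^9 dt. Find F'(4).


By the Fundamental Theorem of Calculus (Part 1):
If F(x) = integral from 0 to x of f(t) dt, then F'(x) = f(x)
Here f(t) = 5t^9
So F'(x) = 5x^9
Evaluate at x = 4:
F'(4) = 5 * 4^9
= 5 * 262144
= 1310720

1310720


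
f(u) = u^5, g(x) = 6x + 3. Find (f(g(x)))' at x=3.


Using the chain rule: (f(g(x)))' = f'(g(x)) * g'(x)
First, find g(3):
g(3) = 6 * 3 + 3 = 21
Next, f'(u) = 5u^4
And g'(x) = 6
So f'(g(3)) * g'(3)
= 5 * 21^4 * 6
= 5 * 194481 * 6
= 5834430

5834430


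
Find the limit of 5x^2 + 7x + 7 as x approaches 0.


Since polynomials are continuous, we use direct substitution.
lim(x->0) of 5x^2 + 7x + 7
= 5 * 0^2 + 7 * 0 + 7
= 0 + 0 + 7
= 7

7


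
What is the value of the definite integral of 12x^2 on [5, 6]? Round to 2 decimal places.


Find the antiderivative of 12x^2:
F(x) = 12/3 * x^3
Apply the Fundamental Theorem of Calculus:
F(6) - F(5)
= 12/3 * 6^3 - 12/3 * 5^3
= 12/3 * (216 - 125)
= 12/3 * 91
= 364 = 364.00

364.00


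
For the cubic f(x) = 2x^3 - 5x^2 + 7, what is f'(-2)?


Differentiate f(x) = 2x^3 - 5x^2 + 7 term by term:
f'(x) = 6x^2 - 10x
Substitute x = -2:
f'(-2) = 6 * (-2)^2 - 10 * (-2) + 0
= 24 + 20 + 0
= 44

44


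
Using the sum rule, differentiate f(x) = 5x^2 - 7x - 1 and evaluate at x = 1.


Differentiate term by term using power and sum rules:
f(x) = 5x^2 - 7x - 1
f'(x) = 10x - 7
Substitute x = 1:
f'(1) = 10 * 1 - 7
= 10 - 7
= 3

3


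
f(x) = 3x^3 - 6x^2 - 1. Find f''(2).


First derivative:
f'(x) = 9x^2 - 12x
Second derivative:
f''(x) = 18x - 12
Substitute x = 2:
f''(2) = 18 * 2 - 12
= 36 - 12
= 24

24


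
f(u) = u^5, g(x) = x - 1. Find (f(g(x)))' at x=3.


Using the chain rule: (f(g(x)))' = f'(g(x)) * g'(x)
First, find g(3):
g(3) = 1 * 3 - 1 = 2
Next, f'(u) = 5u^4
And g'(x) = 1
So f'(g(3)) * g'(3)
= 5 * 2^4 * 1
= 5 * 16 * 1
= 80

80


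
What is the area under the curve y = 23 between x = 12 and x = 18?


The area under a constant function y = 23 is a rectangle.
Width = 18 - 12 = 6
Height = 23
Area = width * height
= 6 * 23
= 138

138


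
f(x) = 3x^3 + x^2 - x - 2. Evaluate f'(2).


Differentiate f(x) = 3x^3 + x^2 - x - 2 term by term:
f'(x) = 9x^2 + 2x - 1
Substitute x = 2:
f'(2) = 9 * 2^2 + 2 * 2 - 1
= 36 + 4 - 1
= 39

39


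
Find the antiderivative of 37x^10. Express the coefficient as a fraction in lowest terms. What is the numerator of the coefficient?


Apply the power rule for integration:
integral of ax^n dx = a/(n+1) * x^(n+1) + C
integral of 37x^10 dx
= 37/11 * x^11 + C
The coefficient in lowest terms is 37/11, and its numerator is 37

37


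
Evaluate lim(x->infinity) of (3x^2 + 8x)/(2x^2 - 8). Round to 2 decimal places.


For limits at infinity with equal-degree polynomials,
we compare leading coefficients.
Numerator leading term: 3x^2
Denominator leading term: 2x^2
Divide both by x^2:
lim = (3 + 8/x) / (2 - 8/x^2)
As x -> infinity, the 1/x and 1/x^2 terms vanish:
= 3/2 = 1.50

1.50


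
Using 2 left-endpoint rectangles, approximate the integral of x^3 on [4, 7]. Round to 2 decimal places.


Left Riemann sum uses left endpoints of each subinterval.
Interval: [4, 7], n = 2
dx = (7 - 4) / 2 = 3/2
Left endpoints: [4, 11/2]
f values: [64, 1331/8]
Sum = dx * (sum of f values)
= 3/2 * 1843/8
= 5529/16 ≈ 345.56

345.56


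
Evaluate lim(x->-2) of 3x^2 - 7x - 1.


Since polynomials are continuous, we use direct substitution.
lim(x->-2) of 3x^2 - 7x - 1
= 3 * (-2)^2 - 7 * (-2) - 1
= 12 + 14 - 1
= 25

25


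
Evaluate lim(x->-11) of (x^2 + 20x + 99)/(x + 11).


Direct substitution gives 0/0, so we factor the numerator.
Factor: (x^2 + 20x + 99) = (x + 11)(x + 9)
Cancel the common factor (x + 11):
(x^2 + 20x + 99)/(x + 11) = (x + 9)
Now substitute x = -11:
= (-11) - (-9) = -2

-2


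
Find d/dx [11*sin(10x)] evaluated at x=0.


Apply the chain rule to differentiate 11*sin(10x):
d/dx [11*sin(10x)]
= 11 * cos(10x) * d/dx(10x)
= 11 * 10 * cos(10x)
= 110 * cos(10x)
Evaluate at x = 0:
= 110 * cos(0)
= 110 * 1
= 110

110


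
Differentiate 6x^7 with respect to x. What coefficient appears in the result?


We apply the power rule: d/dx [ax^n] = a*n * x^(n-1)
d/dx [6x^7]
= 6 * 7 * x^(7-1)
= 42x^6
The coefficient is 42

42


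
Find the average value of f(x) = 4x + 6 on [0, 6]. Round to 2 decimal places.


Average value = 1/(b-a) * integral from a to b of f(x) dx
First compute the integral of 4x + 6:
F(x) = 2x^2 + 6x
F(6) = 2 * 36 + 6 * 6 = 108
F(0) = 2 * 0 + 6 * 0 = 0
Integral = 108 - 0 = 108
Average = 108 / (6 - 0) = 108 / 6
= 18 = 18.00

18.00


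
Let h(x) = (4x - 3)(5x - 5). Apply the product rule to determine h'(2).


Let u(x) = 4x - 3 and v(x) = 5x - 5
u'(x) = 4
v'(x) = 5
Product rule: h'(x) = u'(x)*v(x) + u(x)*v'(x)
= 4 * (5x - 5) + (4x - 3) * 5
At x = 2:
u(2) = 4 * 2 - 3 = 5
v(2) = 5 * 2 - 5 = 5
h'(2) = 4 * 5 + 5 * 5
= 20 + 25
= 45

45


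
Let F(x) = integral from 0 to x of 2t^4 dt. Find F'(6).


By the Fundamental Theorem of Calculus (Part 1):
If F(x) = integral from 0 to x of f(t) dt, then F'(x) = f(x)
Here f(t) = 2t^4
So F'(x) = 2x^4
Evaluate at x = 6:
F'(6) = 2 * 6^4
= 2 * 1296
= 2592

2592


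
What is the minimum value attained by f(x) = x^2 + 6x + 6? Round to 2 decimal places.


For a quadratic f(x) = ax^2 + bx + c with a > 0, the minimum is at the vertex.
Vertex x-coordinate: x = -b/(2a)
x = -(6) / (2 * 1)
x = -6/2 = -3
Substitute back to find the minimum value:
f(-3) = 1 * (-3)^2 + 6 * (-3) + 6
= 9 - 18 + 6
= -3 = -3.00

-3.00


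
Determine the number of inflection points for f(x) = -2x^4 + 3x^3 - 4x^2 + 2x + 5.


Inflection points occur where f''(x) = 0 and concavity changes.
f(x) = -2x^4 + 3x^3 - 4x^2 + 2x + 5
f'(x) = -8x^3 + 9x^2 - 8x + 2
f''(x) = -24x^2 + 18x - 8
This is a quadratic in x. Use the discriminant to count real roots.
Discriminant = (18)^2 - 4 * (-24) * (-8)
= 324 - 768
= -444
Since discriminant < 0, f''(x) = 0 has no real solutions.
Number of inflection points: 0

0


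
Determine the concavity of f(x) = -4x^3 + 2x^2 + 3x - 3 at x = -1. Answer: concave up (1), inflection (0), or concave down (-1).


Concavity is determined by the sign of f''(x).
f(x) = -4x^3 + 2x^2 + 3x - 3
f'(x) = -12x^2 + 4x + 3
f''(x) = -24x + 4
f''(-1) = -24 * (-1) + 4
= 24 + 4
= 28
Since f''(-1) > 0, the function is concave up (1)

1


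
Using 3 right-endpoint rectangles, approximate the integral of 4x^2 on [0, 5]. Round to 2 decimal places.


Right Riemann sum uses right endpoints of each subinterval.
Interval: [0, 5], n = 3
dx = (5 - 0) / 3 = 5/3
Right endpoints: [5/3, 10/3, 5]
f values: [100/9, 400/9, 100]
Sum = dx * (sum of f values)
= 5/3 * 1400/9
= 7000/27 ≈ 259.26

259.26


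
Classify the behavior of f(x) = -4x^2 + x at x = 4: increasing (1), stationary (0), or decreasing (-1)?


Compute f'(x) to determine behavior:
f'(x) = -8x + 1
f'(4) = -8 * 4 + 1
= -32 + 1
= -31
Since f'(4) < 0, the function is decreasing (-1)

-1


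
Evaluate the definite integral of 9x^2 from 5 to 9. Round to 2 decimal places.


Find the antiderivative of 9x^2:
F(x) = 9/3 * x^3
Apply the Fundamental Theorem of Calculus:
F(9) - F(5)
= 9/3 * 9^3 - 9/3 * 5^3
= 9/3 * (729 - 125)
= 9/3 * 604
= 1812 = 1812.00

1812.00


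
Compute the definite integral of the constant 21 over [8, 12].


The integral of a constant k over [a, b] equals k * (b - a).
integral from 8 to 12 of 21 dx
= 21 * (12 - 8)
= 21 * 4
= 84

84


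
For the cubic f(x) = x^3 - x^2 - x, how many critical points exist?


Find where f'(x) = 0:
f(x) = x^3 - x^2 - x
f'(x) = 3x^2 - 2x - 1
This is a quadratic in x. Use the discriminant to count real roots.
Discriminant = (-2)^2 - 4 * 3 * (-1)
= 4 - (-12)
= 16
Since discriminant > 0, f'(x) = 0 has 2 real solutions.
Number of critical points: 2

2


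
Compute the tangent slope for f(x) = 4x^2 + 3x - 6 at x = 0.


The slope of the tangent line equals f'(x) at the point.
f(x) = 4x^2 + 3x - 6
f'(x) = 8x + 3
At x = 0:
f'(0) = 8 * 0 + 3
= 0 + 3
= 3

3


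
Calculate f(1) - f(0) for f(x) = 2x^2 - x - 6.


Net change = f(b) - f(a)
f(x) = 2x^2 - x - 6
Compute f(1):
f(1) = 2 * 1^2 - 1 * 1 - 6
= 2 - 1 - 6
= -5
Compute f(0):
f(0) = 2 * 0^2 - 1 * 0 - 6
= 0 + 0 - 6
= -6
Net change = -5 - (-6) = 1

1


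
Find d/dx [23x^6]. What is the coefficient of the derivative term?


We apply the power rule: d/dx [ax^n] = a*n * x^(n-1)
d/dx [23x^6]
= 23 * 6 * x^(6-1)
= 138x^5
The coefficient is 138

138


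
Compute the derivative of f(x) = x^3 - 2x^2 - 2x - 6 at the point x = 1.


Differentiate f(x) = x^3 - 2x^2 - 2x - 6 term by term:
f'(x) = 3x^2 - 4x - 2
Substitute x = 1:
f'(1) = 3 * 1^2 - 4 * 1 - 2
= 3 - 4 - 2
= -3

-3


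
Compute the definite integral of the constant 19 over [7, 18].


The integral of a constant k over [a, b] equals k * (b - a).
integral from 7 to 18 of 19 dx
= 19 * (18 - 7)
= 19 * 11
= 209

209


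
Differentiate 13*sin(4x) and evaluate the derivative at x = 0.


Apply the chain rule to differentiate 13*sin(4x):
d/dx [13*sin(4x)]
= 13 * cos(4x) * d/dx(4x)
= 13 * 4 * cos(4x)
= 52 * cos(4x)
Evaluate at x = 0:
= 52 * cos(0)
= 52 * 1
= 52

52


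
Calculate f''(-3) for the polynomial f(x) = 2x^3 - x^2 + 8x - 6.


First derivative:
f'(x) = 6x^2 - 2x + 8
Second derivative:
f''(x) = 12x - 2
Substitute x = -3:
f''(-3) = 12 * (-3) - 2
= -36 - 2
= -38

-38


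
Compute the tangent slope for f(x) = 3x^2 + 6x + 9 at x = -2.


The slope of the tangent line equals f'(x) at the point.
f(x) = 3x^2 + 6x + 9
f'(x) = 6x + 6
At x = -2:
f'(-2) = 6 * (-2) + 6
= -12 + 6
= -6

-6


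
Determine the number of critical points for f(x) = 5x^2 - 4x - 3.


Find where f'(x) = 0:
f'(x) = 10x - 4
Set f'(x) = 0:
10x - 4 = 0
x = 4 / 10 = 2/5
This is a linear equation in x, so there is exactly one solution.
Number of critical points: 1

1


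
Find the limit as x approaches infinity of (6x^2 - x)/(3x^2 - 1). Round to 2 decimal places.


For limits at infinity with equal-degree polynomials,
we compare leading coefficients.
Numerator leading term: 6x^2
Denominator leading term: 3x^2
Divide both by x^2:
lim = (6 - 1/x) / (3 - 1/x^2)
As x -> infinity, the 1/x and 1/x^2 terms vanish:
= 6/3 = 2 = 2.00

2.00


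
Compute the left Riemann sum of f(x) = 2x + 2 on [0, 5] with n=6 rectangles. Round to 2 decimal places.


Left Riemann sum uses left endpoints of each subinterval.
Interval: [0, 5], n = 6
dx = (5 - 0) / 6 = 5/6
Left endpoints: [0, 5/6, 5/3, 5/2, 10/3, 25/6]
f values: [2, 11/3, 16/3, 7, 26/3, 31/3]
Sum = dx * (sum of f values)
= 5/6 * 37
= 185/6 ≈ 30.83

30.83


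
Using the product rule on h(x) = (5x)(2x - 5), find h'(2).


Let u(x) = 5x and v(x) = 2x - 5
u'(x) = 5
v'(x) = 2
Product rule: h'(x) = u'(x)*v(x) + u(x)*v'(x)
= 5 * (2x - 5) + (5x) * 2
At x = 2:
u(2) = 5 * 2 + 0 = 10
v(2) = 2 * 2 - 5 = -1
h'(2) = 5 * (-1) + 10 * 2
= -5 + 20
= 15

15


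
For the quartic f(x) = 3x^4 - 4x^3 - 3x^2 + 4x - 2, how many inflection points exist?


Inflection points occur where f''(x) = 0 and concavity changes.
f(x) = 3x^4 - 4x^3 - 3x^2 + 4x - 2
f'(x) = 12x^3 - 12x^2 - 6x + 4
f''(x) = 36x^2 - 24x - 6
This is a quadratic in x. Use the discriminant to count real roots.
Discriminant = (-24)^2 - 4 * 36 * (-6)
= 576 - (-864)
= 1440
Since discriminant > 0, f''(x) = 0 has 2 distinct real solutions.
A quadratic with two distinct real roots changes sign at each root, so concavity changes at both.
Number of inflection points: 2

2


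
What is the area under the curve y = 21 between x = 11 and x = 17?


The area under a constant function y = 21 is a rectangle.
Width = 17 - 11 = 6
Height = 21
Area = width * height
= 6 * 21
= 126

126


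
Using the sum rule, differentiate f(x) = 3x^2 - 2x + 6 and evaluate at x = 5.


Differentiate term by term using power and sum rules:
f(x) = 3x^2 - 2x + 6
f'(x) = 6x - 2
Substitute x = 5:
f'(5) = 6 * 5 - 2
= 30 - 2
= 28

28


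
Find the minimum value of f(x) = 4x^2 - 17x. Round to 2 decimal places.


For a quadratic f(x) = ax^2 + bx + c with a > 0, the minimum is at the vertex.
Vertex x-coordinate: x = -b/(2a)
x = -(-17) / (2 * 4)
x = 17/8
Substitute back to find the minimum value:
f(17/8) = 4 * (17/8)^2 - 17 * (17/8) + 0
= 289/16 - 289/8 + 0
= -289/16 ≈ -18.06

-18.06


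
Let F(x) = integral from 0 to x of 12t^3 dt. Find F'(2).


By the Fundamental Theorem of Calculus (Part 1):
If F(x) = integral from 0 to x of f(t) dt, then F'(x) = f(x)
Here f(t) = 12t^3
So F'(x) = 12x^3
Evaluate at x = 2:
F'(2) = 12 * 2^3
= 12 * 8
= 96

96


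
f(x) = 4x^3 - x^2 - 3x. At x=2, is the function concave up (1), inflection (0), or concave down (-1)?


Concavity is determined by the sign of f''(x).
f(x) = 4x^3 - x^2 - 3x
f'(x) = 12x^2 - 2x - 3
f''(x) = 24x - 2
f''(2) = 24 * 2 - 2
= 48 - 2
= 46
Since f''(2) > 0, the function is concave up (1)

1


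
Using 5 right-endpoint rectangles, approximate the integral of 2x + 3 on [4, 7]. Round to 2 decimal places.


Right Riemann sum uses right endpoints of each subinterval.
Interval: [4, 7], n = 5
dx = (7 - 4) / 5 = 3/5
Right endpoints: [23/5, 26/5, 29/5, 32/5, 7]
f values: [61/5, 67/5, 73/5, 79/5, 17]
Sum = dx * (sum of f values)
= 3/5 * 73
= 219/5 = 43.80

43.80


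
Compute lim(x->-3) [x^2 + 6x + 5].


Since polynomials are continuous, we use direct substitution.
lim(x->-3) of x^2 + 6x + 5
= 1 * (-3)^2 + 6 * (-3) + 5
= 9 - 18 + 5
= -4

-4


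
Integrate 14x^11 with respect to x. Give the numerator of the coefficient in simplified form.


Apply the power rule for integration:
integral of ax^n dx = a/(n+1) * x^(n+1) + C
integral of 14x^11 dx
= 14/12 * x^12 + C
= 7/6 * x^12 + C
The coefficient in lowest terms is 7/6, and its numerator is 7

7


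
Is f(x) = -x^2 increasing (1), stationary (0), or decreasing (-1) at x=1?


Compute f'(x) to determine behavior:
f'(x) = -2x
f'(1) = -2 * 1 + 0
= -2 + 0
= -2
Since f'(1) < 0, the function is decreasing (-1)

-1


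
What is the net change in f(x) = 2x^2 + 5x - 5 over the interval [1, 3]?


Net change = f(b) - f(a)
f(x) = 2x^2 + 5x - 5
Compute f(3):
f(3) = 2 * 3^2 + 5 * 3 - 5
= 18 + 15 - 5
= 28
Compute f(1):
f(1) = 2 * 1^2 + 5 * 1 - 5
= 2 + 5 - 5
= 2
Net change = 28 - 2 = 26

26


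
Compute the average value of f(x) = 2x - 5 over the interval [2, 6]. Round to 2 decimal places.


Average value = 1/(b-a) * integral from a to b of f(x) dx
First compute the integral of 2x - 5:
F(x) = x^2 - 5x
F(6) = 1 * 36 - 5 * 6 = 6
F(2) = 1 * 4 - 5 * 2 = -6
Integral = 6 - (-6) = 12
Average = 12 / (6 - 2) = 12 / 4
= 3 = 3.00

3.00


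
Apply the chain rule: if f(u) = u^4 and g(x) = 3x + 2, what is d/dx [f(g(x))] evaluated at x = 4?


Using the chain rule: (f(g(x)))' = f'(g(x)) * g'(x)
First, find g(4):
g(4) = 3 * 4 + 2 = 14
Next, f'(u) = 4u^3
And g'(x) = 3
So f'(g(4)) * g'(4)
= 4 * 14^3 * 3
= 4 * 2744 * 3
= 32928

32928


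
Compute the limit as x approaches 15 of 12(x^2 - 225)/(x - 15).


Direct substitution gives 0/0, so we factor the numerator.
Factor: 12(x^2 - 225) = 12 * (x - 15)(x + 15)
Cancel the common factor (x - 15):
12(x^2 - 225)/(x - 15) = 12 * (x + 15)
Now substitute x = 15:
= 12 * (15 + 15) = 360

360
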